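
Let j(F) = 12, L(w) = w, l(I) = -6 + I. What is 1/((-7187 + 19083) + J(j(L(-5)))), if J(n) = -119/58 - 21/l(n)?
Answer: 29/344823 ≈ 8.4101e-5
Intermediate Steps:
J(n) = -119/58 - 21/(-6 + n)
1/((-7187 + 19083) + J(j(L(-5)))) = 1/((-7187 + 19083) + 7*(-72 - 17*12)/(58*(-6 + 12))) = 1/(11896 + (7/58)*(-72 - 204)/6) = 1/(11896 + (7/58)*(1/6)*(-276)) = 1/(11896 - 161/29) = 1/(344823/29) = 29/344823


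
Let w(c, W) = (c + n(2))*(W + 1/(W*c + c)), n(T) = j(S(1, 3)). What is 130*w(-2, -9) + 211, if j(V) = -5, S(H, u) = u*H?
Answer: 66753/8 ≈ 8344.1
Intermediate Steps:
S(H, u) = H*u
n(T) = -5
w(c, W) = (-5 + c)*(W + 1/(c + W*c)) (w(c, W) = (c - 5)*(W + 1/(W*c + c)) = (-5 + c)*(W + 1/(c + W*c)))
130*w(-2, -9) + 211 = 130*((-5 - 2 - 9*(-2)² + (-9)²*(-2)² - 5*(-9)*(-2) - 5*(-2)*(-9)²)/((-2)*(1 - 9))) + 211 = 130*(-½*(-5 - 2 - 9*4 + 81*4 - 90 - 5*(-2)*81)/(-8)) + 211 = 130*(-½*(-⅛)*(-5 - 2 - 36 + 324 - 90 + 810)) + 211 = 130*(-½*(-⅛)*1001) + 211 = 130*(1001/16) + 211 = 65065/8 + 211 = 66753/8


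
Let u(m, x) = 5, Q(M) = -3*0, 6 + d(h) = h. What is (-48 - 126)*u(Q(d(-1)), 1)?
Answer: -870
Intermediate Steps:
d(h) = -6 + h
Q(M) = 0
(-48 - 126)*u(Q(d(-1)), 1) = (-48 - 126)*5 = -174*5 = -870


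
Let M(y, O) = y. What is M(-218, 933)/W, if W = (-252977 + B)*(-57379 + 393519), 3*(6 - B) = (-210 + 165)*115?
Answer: 109/42226915220 ≈ 2.5813e-9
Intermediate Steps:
B = 1731 (B = 6 - (-210 + 165)*115/3 = 6 - (-15)*115 = 6 - ⅓*(-5175) = 6 + 1725 = 1731)
W = -84453830440 (W = (-252977 + 1731)*(-57379 + 393519) = -251246*336140 = -84453830440)
M(-218, 933)/W = -218/(-84453830440) = -218*(-1/84453830440) = 109/42226915220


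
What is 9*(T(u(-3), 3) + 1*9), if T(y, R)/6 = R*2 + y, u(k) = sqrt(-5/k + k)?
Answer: 405 + 36*I*sqrt(3) ≈ 405.0 + 62.354*I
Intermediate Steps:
u(k) = sqrt(k - 5/k)
T(y, R) = 6*y + 12*R (T(y, R) = 6*(R*2 + y) = 6*(2*R + y) = 6*(y + 2*R) = 6*y + 12*R)
9*(T(u(-3), 3) + 1*9) = 9*((6*sqrt(-3 - 5/(-3)) + 12*3) + 1*9) = 9*((6*sqrt(-3 - 5*(-1/3)) + 36) + 9) = 9*((6*sqrt(-3 + 5/3) + 36) + 9) = 9*((6*sqrt(-4/3) + 36) + 9) = 9*((6*(2*I*sqrt(3)/3) + 36) + 9) = 9*((4*I*sqrt(3) + 36) + 9) = 9*((36 + 4*I*sqrt(3)) + 9) = 9*(45 + 4*I*sqrt(3)) = 405 + 36*I*sqrt(3)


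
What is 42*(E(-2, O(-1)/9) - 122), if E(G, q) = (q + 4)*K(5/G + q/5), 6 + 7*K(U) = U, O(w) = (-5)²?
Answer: -147071/27 ≈ -5447.1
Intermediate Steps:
O(w) = 25
K(U) = -6/7 + U/7
E(G, q) = (4 + q)*(-6/7 + q/35 + 5/(7*G)) (E(G, q) = (q + 4)*(-6/7 + (5/G + q/5)/7) = (4 + q)*(-6/7 + (5/G + q*(⅕))/7) = (4 + q)*(-6/7 + (5/G + q/5)/7) = (4 + q)*(-6/7 + (q/35 + 5/(7*G))) = (4 + q)*(-6/7 + q/35 + 5/(7*G)))
42*(E(-2, O(-1)/9) - 122) = 42*((1/35)*(4 + 25/9)*(25 - 30*(-2) - 50/9)/(-2) - 122) = 42*((1/35)*(-½)*(4 + 25*(⅑))*(25 + 60 - 50/9) - 122) = 42*((1/35)*(-½)*(4 + 25/9)*(25 + 60 - 2*25/9) - 122) = 42*((1/35)*(-½)*(61/9)*(25 + 60 - 50/9) - 122) = 42*((1/35)*(-½)*(61/9)*(715/9) - 122) = 42*(-8723/1134 - 122) = 42*(-147071/1134) = -147071/27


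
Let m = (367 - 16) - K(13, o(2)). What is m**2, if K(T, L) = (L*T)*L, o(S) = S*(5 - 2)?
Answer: 13689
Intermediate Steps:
o(S) = 3*S (o(S) = S*3 = 3*S)
K(T, L) = T*L**2
m = -117 (m = (367 - 16) - 13*(3*2)**2 = 351 - 13*6**2 = 351 - 13*36 = 351 - 1*468 = 351 - 468 = -117)
m**2 = (-117)**2 = 13689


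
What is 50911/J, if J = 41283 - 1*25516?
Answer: 50911/15767 ≈ 3.2290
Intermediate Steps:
J = 15767 (J = 41283 - 25516 = 15767)
50911/J = 50911/15767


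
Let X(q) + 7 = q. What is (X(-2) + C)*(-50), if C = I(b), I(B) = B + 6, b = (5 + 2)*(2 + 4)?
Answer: -1950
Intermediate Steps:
X(q) = -7 + q
b = 42 (b = 7*6 = 42)
I(B) = 6 + B
C = 48 (C = 6 + 42 = 48)
(X(-2) + C)*(-50) = ((-7 - 2) + 48)*(-50) = (-9 + 48)*(-50) = 39*(-50) = -1950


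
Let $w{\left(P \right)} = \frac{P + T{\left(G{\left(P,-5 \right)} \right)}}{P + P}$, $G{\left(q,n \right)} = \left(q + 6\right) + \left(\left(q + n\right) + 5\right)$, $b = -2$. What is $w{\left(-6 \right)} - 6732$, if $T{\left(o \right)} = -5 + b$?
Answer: $- \frac{80771}{12} \approx -6730.9$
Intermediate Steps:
$G{\left(q,n \right)} = 11 + n + 2 q$ ($G{\left(q,n \right)} = \left(6 + q\right) + \left(\left(n + q\right) + 5\right) = \left(6 + q\right) + \left(5 + n + q\right) = 11 + n + 2 q$)
$T{\left(o \right)} = -7$ ($T{\left(o \right)} = -5 - 2 = -7$)
$w{\left(P \right)} = \frac{-7 + P}{2 P}$ ($w{\left(P \right)} = \frac{P - 7}{P + P} = \frac{-7 + P}{2 P}$)
$w{\left(-6 \right)} - 6732 = \frac{-7 - 6}{2 \left(-6\right)} - 6732 = \frac{1}{2} \left(- \frac{1}{6}\right) \left(-13\right) - 6732 = \frac{13}{12} - 6732 = - \frac{80771}{12}$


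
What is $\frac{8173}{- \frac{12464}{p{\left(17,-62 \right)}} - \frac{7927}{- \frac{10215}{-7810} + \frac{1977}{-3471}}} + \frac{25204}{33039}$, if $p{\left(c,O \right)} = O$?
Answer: $- \frac{186408272276173}{14398010445952998} \approx -0.012947$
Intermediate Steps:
$\frac{8173}{- \frac{12464}{p{\left(17,-62 \right)}} - \frac{7927}{- \frac{10215}{-7810} + \frac{1977}{-3471}}} + \frac{25204}{33039} = \frac{8173}{- \frac{12464}{-62} - \frac{7927}{- \frac{10215}{-7810} + \frac{1977}{-3471}}} + \frac{25204}{33039} = \frac{8173}{\left(-12464\right) \left(- \frac{1}{62}\right) - \frac{7927}{\left(-10215\right) \left(- \frac{1}{7810}\right) + 1977 \left(- \frac{1}{3471}\right)}} + 25204 \cdot \frac{1}{33039} = \frac{8173}{\frac{6232}{31} - \frac{7927}{\frac{2043}{1562} - \frac{659}{1157}}} + \frac{25204}{33039} = \frac{8173}{\frac{6232}{31} - \frac{7927}{\frac{1334393}{1807234}}} + \frac{25204}{33039} = \frac{8173}{\frac{6232}{31} - \frac{14325943918}{1334393}} + \frac{25204}{33039} = \frac{8173}{- \frac{435788324282}{41366183}} + \frac{25204}{33039} = 8173 \left(- \frac{41366183}{435788324282}\right) + \frac{25204}{33039} = - \frac{338085813659}{435788324282} + \frac{25204}{33039} = - \frac{186408272276173}{14398010445952998}$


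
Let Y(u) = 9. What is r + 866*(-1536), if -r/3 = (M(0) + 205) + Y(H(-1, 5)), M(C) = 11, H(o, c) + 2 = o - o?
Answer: -1330851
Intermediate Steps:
H(o, c) = -2 (H(o, c) = -2 + (o - o) = -2 + 0 = -2)
r = -675 (r = -3*((11 + 205) + 9) = -3*(216 + 9) = -3*225 = -675)
r + 866*(-1536) = -675 + 866*(-1536) = -675 - 1330176 = -1330851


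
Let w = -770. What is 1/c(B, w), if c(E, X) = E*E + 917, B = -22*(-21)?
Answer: 1/214361 ≈ 4.6650e-6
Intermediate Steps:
B = 462
c(E, X) = 917 + E² (c(E, X) = E² + 917 = 917 + E²)
1/c(B, w) = 1/(917 + 462²) = 1/(917 + 213444) = 1/214361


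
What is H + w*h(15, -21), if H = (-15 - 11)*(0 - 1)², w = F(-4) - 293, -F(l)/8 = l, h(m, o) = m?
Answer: -3941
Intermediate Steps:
F(l) = -8*l
w = -261 (w = -8*(-4) - 293 = 32 - 293 = -261)
H = -26 (H = -26*(-1)² = -26*1 = -26)
H + w*h(15, -21) = -26 - 261*15 = -26 - 3915 = -3941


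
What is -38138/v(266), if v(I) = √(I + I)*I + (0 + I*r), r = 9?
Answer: 171621/59983 - 38138*√133/59983 ≈ -4.4714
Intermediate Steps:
v(I) = 9*I + √2*I^(3/2) (v(I) = √(I + I)*I + (0 + I*9) = √(2*I)*I + (0 + 9*I) = (√2*√I)*I + 9*I = √2*I^(3/2) + 9*I = 9*I + √2*I^(3/2))
-38138/v(266) = -38138/(9*266 + √2*266^(3/2)) = -38138/(2394 + √2*(266*√266)) = -38138/(2394 + 532*√133)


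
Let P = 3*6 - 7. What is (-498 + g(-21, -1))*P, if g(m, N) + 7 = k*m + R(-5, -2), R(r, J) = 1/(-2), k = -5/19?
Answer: -208989/38 ≈ -5499.7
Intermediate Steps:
k = -5/19 (k = -5*1/19 = -5/19 ≈ -0.26316)
R(r, J) = -1/2
g(m, N) = -15/2 - 5*m/19 (g(m, N) = -7 + (-5*m/19 - 1/2) = -7 + (-1/2 - 5*m/19) = -15/2 - 5*m/19)
P = 11 (P = 18 - 7 = 11)
(-498 + g(-21, -1))*P = (-498 + (-15/2 - 5/19*(-21)))*11 = (-498 + (-15/2 + 105/19))*11 = (-498 - 75/38)*11 = -18999/38*11 = -208989/38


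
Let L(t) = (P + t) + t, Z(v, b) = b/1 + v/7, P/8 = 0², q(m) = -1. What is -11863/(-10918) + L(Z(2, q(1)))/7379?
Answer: 612650359/563947454 ≈ 1.0864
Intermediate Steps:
P = 0 (P = 8*0² = 8*0 = 0)
Z(v, b) = b + v/7 (Z(v, b) = b*1 + v*(⅐) = b + v/7)
L(t) = 2*t (L(t) = (0 + t) + t = t + t = 2*t)
-11863/(-10918) + L(Z(2, q(1)))/7379 = -11863/(-10918) + (2*(-1 + (⅐)*2))/7379 = -11863*(-1/10918) + (2*(-1 + 2/7))*(1/7379) = 11863/10918 + (2*(-5/7))*(1/7379) = 11863/10918 - 10/7*1/7379 = 11863/10918 - 10/51653 = 612650359/563947454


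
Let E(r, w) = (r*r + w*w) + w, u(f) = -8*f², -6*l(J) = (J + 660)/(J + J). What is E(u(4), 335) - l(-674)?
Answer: 521449543/4044 ≈ 1.2894e+5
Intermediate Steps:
l(J) = -(660 + J)/(12*J) (l(J) = -(J + 660)/(6*(J + J)) = -(660 + J)/(6*(2*J)) = -(660 + J)*1/(2*J)/6 = -(660 + J)/(12*J))
E(r, w) = w + r² + w² (E(r, w) = (r² + w²) + w = w + r² + w²)
E(u(4), 335) - l(-674) = (335 + (-8*4²)² + 335²) - (-660 - 1*(-674))/(12*(-674)) = (335 + (-8*16)² + 112225) - (-1)*(-660 + 674)/(12*674) = (335 + (-128)² + 112225) - (-1)*14/(12*674) = (335 + 16384 + 112225) - 1*(-7/4044) = 128944 + 7/4044 = 521449543/4044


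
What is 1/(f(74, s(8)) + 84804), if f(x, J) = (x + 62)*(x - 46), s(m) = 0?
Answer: 1/88612 ≈ 1.1285e-5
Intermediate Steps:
f(x, J) = (-46 + x)*(62 + x) (f(x, J) = (62 + x)*(-46 + x) = (-46 + x)*(62 + x))
1/(f(74, s(8)) + 84804) = 1/((-2852 + 74² + 16*74) + 84804) = 1/((-2852 + 5476 + 1184) + 84804) = 1/(3808 + 84804) = 1/88612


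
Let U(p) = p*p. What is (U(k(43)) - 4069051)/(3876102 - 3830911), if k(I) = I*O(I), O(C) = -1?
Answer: -4067202/45191 ≈ -90.000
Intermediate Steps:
k(I) = -I (k(I) = I*(-1) = -I)
U(p) = p**2
(U(k(43)) - 4069051)/(3876102 - 3830911) = ((-1*43)**2 - 4069051)/(3876102 - 3830911) = ((-43)**2 - 4069051)/45191 = (1849 - 4069051)*(1/45191) = -4067202*1/45191 = -4067202/45191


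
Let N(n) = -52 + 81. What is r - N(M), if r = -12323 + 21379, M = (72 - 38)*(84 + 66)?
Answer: 9027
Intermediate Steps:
M = 5100 (M = 34*150 = 5100)
r = 9056
N(n) = 29
r - N(M) = 9056 - 1*29 = 9056 - 29 = 9027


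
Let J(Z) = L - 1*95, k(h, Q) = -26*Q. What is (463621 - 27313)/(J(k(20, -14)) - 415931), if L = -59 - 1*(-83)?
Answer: -218154/208001 ≈ -1.0488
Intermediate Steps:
L = 24 (L = -59 + 83 = 24)
J(Z) = -71 (J(Z) = 24 - 1*95 = 24 - 95 = -71)
(463621 - 27313)/(J(k(20, -14)) - 415931) = (463621 - 27313)/(-71 - 415931) = 436308/(-416002) = 436308*(-1/416002) = -218154/208001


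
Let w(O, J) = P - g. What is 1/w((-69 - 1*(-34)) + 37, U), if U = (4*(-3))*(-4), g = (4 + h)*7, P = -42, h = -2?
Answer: -1/56 ≈ -0.017857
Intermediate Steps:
g = 14 (g = (4 - 2)*7 = 2*7 = 14)
U = 48 (U = -12*(-4) = 48)
w(O, J) = -56 (w(O, J) = -42 - 1*14 = -42 - 14 = -56)
1/w((-69 - 1*(-34)) + 37, U) = 1/(-56) = -1/56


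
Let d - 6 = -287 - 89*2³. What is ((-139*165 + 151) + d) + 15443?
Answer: -8334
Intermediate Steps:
d = -993 (d = 6 + (-287 - 89*2³) = 6 + (-287 - 89*8) = 6 + (-287 - 712) = 6 - 999 = -993)
((-139*165 + 151) + d) + 15443 = ((-139*165 + 151) - 993) + 15443 = ((-22935 + 151) - 993) + 15443 = (-22784 - 993) + 15443 = -23777 + 15443 = -8334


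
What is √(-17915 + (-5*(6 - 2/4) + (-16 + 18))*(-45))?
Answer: I*√67070/2 ≈ 129.49*I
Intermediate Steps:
√(-17915 + (-5*(6 - 2/4) + (-16 + 18))*(-45)) = √(-17915 + (-5*(6 - 2*¼) + 2)*(-45)) = √(-17915 + (-5*(6 - ½) + 2)*(-45)) = √(-17915 + (-5*11/2 + 2)*(-45)) = √(-17915 + (-55/2 + 2)*(-45)) = √(-17915 - 51/2*(-45)) = √(-17915 + 2295/2) = √(-33535/2) = I*√67070/2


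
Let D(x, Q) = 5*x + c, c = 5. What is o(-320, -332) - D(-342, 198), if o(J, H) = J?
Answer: 1385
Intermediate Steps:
D(x, Q) = 5 + 5*x (D(x, Q) = 5*x + 5 = 5 + 5*x)
o(-320, -332) - D(-342, 198) = -320 - (5 + 5*(-342)) = -320 - (5 - 1710) = -320 - 1*(-1705) = -320 + 1705 = 1385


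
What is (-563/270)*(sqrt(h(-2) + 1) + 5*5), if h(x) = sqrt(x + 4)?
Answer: -2815/54 - 563*sqrt(1 + sqrt(2))/270 ≈ -55.370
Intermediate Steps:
h(x) = sqrt(4 + x)
(-563/270)*(sqrt(h(-2) + 1) + 5*5) = (-563/270)*(sqrt(sqrt(4 - 2) + 1) + 5*5) = (-563*1/270)*(sqrt(sqrt(2) + 1) + 25) = -563*(sqrt(1 + sqrt(2)) + 25)/270 = -563*(25 + sqrt(1 + sqrt(2)))/270 = -2815/54 - 563*sqrt(1 + sqrt(2))/270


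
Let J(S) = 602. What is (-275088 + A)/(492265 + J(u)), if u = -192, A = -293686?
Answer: -568774/492867 ≈ -1.1540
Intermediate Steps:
(-275088 + A)/(492265 + J(u)) = (-275088 - 293686)/(492265 + 602) = -568774/492867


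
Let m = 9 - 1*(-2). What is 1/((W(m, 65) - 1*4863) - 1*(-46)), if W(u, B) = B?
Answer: -1/4752 ≈ -0.00021044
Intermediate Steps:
m = 11 (m = 9 + 2 = 11)
1/((W(m, 65) - 1*4863) - 1*(-46)) = 1/((65 - 1*4863) - 1*(-46)) = 1/((65 - 4863) + 46) = 1/(-4798 + 46) = 1/(-4752) = -1/4752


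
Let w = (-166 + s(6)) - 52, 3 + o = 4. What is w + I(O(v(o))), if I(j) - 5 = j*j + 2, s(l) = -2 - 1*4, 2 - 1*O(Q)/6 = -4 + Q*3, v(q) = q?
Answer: 107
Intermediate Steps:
o = 1 (o = -3 + 4 = 1)
O(Q) = 36 - 18*Q (O(Q) = 12 - 6*(-4 + Q*3) = 12 - 6*(-4 + 3*Q) = 12 + (24 - 18*Q) = 36 - 18*Q)
s(l) = -6 (s(l) = -2 - 4 = -6)
I(j) = 7 + j² (I(j) = 5 + (j*j + 2) = 5 + (j² + 2) = 5 + (2 + j²) = 7 + j²)
w = -224 (w = (-166 - 6) - 52 = -172 - 52 = -224)
w + I(O(v(o))) = -224 + (7 + (36 - 18*1)²) = -224 + (7 + (36 - 18)²) = -224 + (7 + 18²) = -224 + (7 + 324) = -224 + 331 = 107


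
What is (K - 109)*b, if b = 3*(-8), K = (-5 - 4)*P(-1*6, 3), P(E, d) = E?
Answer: 1320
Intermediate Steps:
K = 54 (K = (-5 - 4)*(-1*6) = -9*(-6) = 54)
b = -24
(K - 109)*b = (54 - 109)*(-24) = -55*(-24) = 1320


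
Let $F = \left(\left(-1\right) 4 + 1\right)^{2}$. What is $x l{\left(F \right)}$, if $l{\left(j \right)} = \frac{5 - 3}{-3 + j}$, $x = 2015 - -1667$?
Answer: $\frac{3682}{3} \approx 1227.3$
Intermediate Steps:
$x = 3682$ ($x = 2015 + 1667 = 3682$)
$F = 9$ ($F = \left(-4 + 1\right)^{2} = \left(-3\right)^{2} = 9$)
$l{\left(j \right)} = \frac{2}{-3 + j}$
$x l{\left(F \right)} = 3682 \frac{2}{-3 + 9} = 3682 \cdot \frac{2}{6} = 3682 \cdot 2 \cdot \frac{1}{6} = 3682 \cdot \frac{1}{3} = \frac{3682}{3}$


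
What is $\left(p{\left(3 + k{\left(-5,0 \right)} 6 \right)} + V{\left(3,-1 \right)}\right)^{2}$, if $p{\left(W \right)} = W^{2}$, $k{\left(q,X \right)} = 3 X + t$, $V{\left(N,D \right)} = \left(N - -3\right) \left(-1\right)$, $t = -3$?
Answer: $47961$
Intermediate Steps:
$V{\left(N,D \right)} = -3 - N$ ($V{\left(N,D \right)} = \left(N + \left(-1 + 4\right)\right) \left(-1\right) = \left(N + 3\right) \left(-1\right) = \left(3 + N\right) \left(-1\right) = -3 - N$)
$k{\left(q,X \right)} = -3 + 3 X$ ($k{\left(q,X \right)} = 3 X - 3 = -3 + 3 X$)
$\left(p{\left(3 + k{\left(-5,0 \right)} 6 \right)} + V{\left(3,-1 \right)}\right)^{2} = \left(\left(3 + \left(-3 + 3 \cdot 0\right) 6\right)^{2} - 6\right)^{2} = \left(\left(3 + \left(-3 + 0\right) 6\right)^{2} - 6\right)^{2} = \left(\left(3 - 18\right)^{2} - 6\right)^{2} = \left(\left(-15\right)^{2} - 6\right)^{2} = \left(225 - 6\right)^{2} = 219^{2} = 47961$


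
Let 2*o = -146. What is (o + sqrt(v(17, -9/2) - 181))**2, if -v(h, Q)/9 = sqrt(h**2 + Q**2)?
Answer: (146 - I*sqrt(2)*sqrt(362 + 9*sqrt(1237)))**2/4 ≈ 4989.7 - 2689.2*I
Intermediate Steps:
o = -73 (o = (1/2)*(-146) = -73)
v(h, Q) = -9*sqrt(Q**2 + h**2) (v(h, Q) = -9*sqrt(h**2 + Q**2) = -9*sqrt(Q**2 + h**2))
(o + sqrt(v(17, -9/2) - 181))**2 = (-73 + sqrt(-9*sqrt((-9/2)**2 + 17**2) - 181))**2 = (-73 + sqrt(-9*sqrt((-9*1/2)**2 + 289) - 181))**2 = (-73 + sqrt(-9*sqrt((-9/2)**2 + 289) - 181))**2 = (-73 + sqrt(-9*sqrt(81/4 + 289) - 181))**2 = (-73 + sqrt(-9*sqrt(1237)/2 - 181))**2 = (-73 + sqrt(-181 - 9*sqrt(1237)/2))**2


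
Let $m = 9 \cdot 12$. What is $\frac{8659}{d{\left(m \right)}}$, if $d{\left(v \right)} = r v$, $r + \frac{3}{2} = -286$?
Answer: $- \frac{8659}{31050} \approx -0.27887$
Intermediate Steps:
$r = - \frac{575}{2}$ ($r = - \frac{3}{2} - 286 = - \frac{575}{2} \approx -287.5$)
$m = 108$
$d{\left(v \right)} = - \frac{575 v}{2}$
$\frac{8659}{d{\left(m \right)}} = \frac{8659}{\left(- \frac{575}{2}\right) 108} = \frac{8659}{-31050} = 8659 \left(- \frac{1}{31050}\right) = - \frac{8659}{31050}$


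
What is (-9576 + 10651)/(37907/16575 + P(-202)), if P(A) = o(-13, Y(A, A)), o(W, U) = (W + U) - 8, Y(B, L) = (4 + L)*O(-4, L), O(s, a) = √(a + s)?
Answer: -690826524375/277353415652903 + 29238206765625*I*√206/1109413662611612 ≈ -0.0024908 + 0.37826*I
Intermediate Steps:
Y(B, L) = √(-4 + L)*(4 + L) (Y(B, L) = (4 + L)*√(L - 4) = (4 + L)*√(-4 + L) = √(-4 + L)*(4 + L))
o(W, U) = -8 + U + W (o(W, U) = (U + W) - 8 = -8 + U + W)
P(A) = -21 + √(-4 + A)*(4 + A) (P(A) = -8 + √(-4 + A)*(4 + A) - 13 = -21 + √(-4 + A)*(4 + A))
(-9576 + 10651)/(37907/16575 + P(-202)) = (-9576 + 10651)/(37907/16575 + (-21 + √(-4 - 202)*(4 - 202))) = 1075/(37907*(1/16575) + (-21 + √(-206)*(-198))) = 1075/(37907/16575 + (-21 + (I*√206)*(-198))) = 1075/(37907/16575 + (-21 - 198*I*√206)) = 1075/(-310168/16575 - 198*I*√206)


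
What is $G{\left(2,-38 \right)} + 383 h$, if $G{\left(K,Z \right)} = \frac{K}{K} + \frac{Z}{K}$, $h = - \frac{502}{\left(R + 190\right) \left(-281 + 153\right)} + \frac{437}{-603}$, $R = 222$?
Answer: $- \frac{4641468601}{15899904} \approx -291.92$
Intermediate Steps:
$h = - \frac{11371463}{15899904}$ ($h = - \frac{502}{\left(222 + 190\right) \left(-281 + 153\right)} + \frac{437}{-603} = - \frac{502}{412 \left(-128\right)} + 437 \left(- \frac{1}{603}\right) = - \frac{502}{-52736} - \frac{437}{603} = \left(-502\right) \left(- \frac{1}{52736}\right) - \frac{437}{603} = \frac{251}{26368} - \frac{437}{603} = - \frac{11371463}{15899904} \approx -0.71519$)
$G{\left(K,Z \right)} = 1 + \frac{Z}{K}$
$G{\left(2,-38 \right)} + 383 h = \frac{2 - 38}{2} + 383 \left(- \frac{11371463}{15899904}\right) = \frac{1}{2} \left(-36\right) - \frac{4355270329}{15899904} = -18 - \frac{4355270329}{15899904} = - \frac{4641468601}{15899904}$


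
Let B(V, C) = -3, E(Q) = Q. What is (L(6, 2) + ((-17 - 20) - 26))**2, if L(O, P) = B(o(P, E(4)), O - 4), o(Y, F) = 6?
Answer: 4356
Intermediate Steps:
L(O, P) = -3
(L(6, 2) + ((-17 - 20) - 26))**2 = (-3 + ((-17 - 20) - 26))**2 = (-3 + (-37 - 26))**2 = (-3 - 63)**2 = (-66)**2 = 4356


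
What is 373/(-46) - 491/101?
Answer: -60259/4646 ≈ -12.970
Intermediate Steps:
373/(-46) - 491/101 = 373*(-1/46) - 491*1/101 = -373/46 - 491/101 = -60259/4646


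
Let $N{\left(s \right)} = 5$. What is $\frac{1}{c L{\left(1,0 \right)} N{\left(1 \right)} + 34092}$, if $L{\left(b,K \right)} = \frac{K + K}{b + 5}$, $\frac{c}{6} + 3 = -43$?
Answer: $\frac{1}{34092} \approx 2.9332 \cdot 10^{-5}$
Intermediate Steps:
$c = -276$ ($c = -18 + 6 \left(-43\right) = -18 - 258 = -276$)
$L{\left(b,K \right)} = \frac{2 K}{5 + b}$
$\frac{1}{c L{\left(1,0 \right)} N{\left(1 \right)} + 34092} = \frac{1}{- 276 \cdot 2 \cdot 0 \frac{1}{5 + 1} \cdot 5 + 34092} = \frac{1}{- 276 \cdot 2 \cdot 0 \cdot \frac{1}{6} \cdot 5 + 34092} = \frac{1}{\left(-276\right) 0 \cdot 5 + 34092} = \frac{1}{0 \cdot 5 + 34092} = \frac{1}{0 + 34092} = \frac{1}{34092}$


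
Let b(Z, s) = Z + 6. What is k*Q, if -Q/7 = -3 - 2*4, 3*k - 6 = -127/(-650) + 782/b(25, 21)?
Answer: 48751549/60450 ≈ 806.48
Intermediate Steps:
b(Z, s) = 6 + Z
k = 633137/60450 (k = 2 + (-127/(-650) + 782/(6 + 25))/3 = 2 + (-127*(-1/650) + 782/31)/3 = 2 + (127/650 + 782*(1/31))/3 = 2 + (127/650 + 782/31)/3 = 2 + (⅓)*(512237/20150) = 2 + 512237/60450 = 633137/60450 ≈ 10.474)
Q = 77 (Q = -7*(-3 - 2*4) = -7*(-3 - 8) = -7*(-11) = 77)
k*Q = (633137/60450)*77 = 48751549/60450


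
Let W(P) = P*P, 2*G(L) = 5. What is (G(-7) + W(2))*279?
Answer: 3627/2 ≈ 1813.5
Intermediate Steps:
G(L) = 5/2 (G(L) = (½)*5 = 5/2)
W(P) = P²
(G(-7) + W(2))*279 = (5/2 + 2²)*279 = (5/2 + 4)*279 = (13/2)*279 = 3627/2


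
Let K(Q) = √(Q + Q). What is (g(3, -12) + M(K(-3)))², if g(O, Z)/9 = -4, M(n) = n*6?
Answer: 1080 - 432*I*√6 ≈ 1080.0 - 1058.2*I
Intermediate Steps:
K(Q) = √2*√Q (K(Q) = √(2*Q) = √2*√Q)
M(n) = 6*n
g(O, Z) = -36 (g(O, Z) = 9*(-4) = -36)
(g(3, -12) + M(K(-3)))² = (-36 + 6*(√2*√(-3)))² = (-36 + 6*(√2*(I*√3)))² = (-36 + 6*(I*√6))² = (-36 + 6*I*√6)²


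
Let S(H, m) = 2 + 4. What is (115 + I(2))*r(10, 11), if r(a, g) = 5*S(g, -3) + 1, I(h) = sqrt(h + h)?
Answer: 3627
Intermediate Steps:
S(H, m) = 6
I(h) = sqrt(2)*sqrt(h) (I(h) = sqrt(2*h) = sqrt(2)*sqrt(h))
r(a, g) = 31 (r(a, g) = 5*6 + 1 = 30 + 1 = 31)
(115 + I(2))*r(10, 11) = (115 + sqrt(2)*sqrt(2))*31 = (115 + 2)*31 = 117*31 = 3627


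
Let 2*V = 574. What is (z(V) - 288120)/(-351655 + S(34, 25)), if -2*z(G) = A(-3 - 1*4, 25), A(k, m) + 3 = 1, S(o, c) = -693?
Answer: 288119/352348 ≈ 0.81771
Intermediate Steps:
A(k, m) = -2 (A(k, m) = -3 + 1 = -2)
V = 287 (V = (1/2)*574 = 287)
z(G) = 1 (z(G) = -1/2*(-2) = 1)
(z(V) - 288120)/(-351655 + S(34, 25)) = (1 - 288120)/(-351655 - 693) = -288119/(-352348) = -288119*(-1/352348) = 288119/352348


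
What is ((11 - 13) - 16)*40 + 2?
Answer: -718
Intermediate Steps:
((11 - 13) - 16)*40 + 2 = (-2 - 16)*40 + 2 = -18*40 + 2 = -720 + 2 = -718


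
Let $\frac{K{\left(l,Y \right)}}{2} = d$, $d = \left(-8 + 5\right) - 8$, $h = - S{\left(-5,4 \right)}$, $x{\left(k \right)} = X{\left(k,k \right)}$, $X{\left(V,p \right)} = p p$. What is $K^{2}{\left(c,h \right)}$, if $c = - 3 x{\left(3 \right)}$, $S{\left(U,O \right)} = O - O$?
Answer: $484$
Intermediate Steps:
$X{\left(V,p \right)} = p^{2}$
$x{\left(k \right)} = k^{2}$
$S{\left(U,O \right)} = 0$
$c = -27$ ($c = - 3 \cdot 3^{2} = \left(-3\right) 9 = -27$)
$h = 0$ ($h = \left(-1\right) 0 = 0$)
$d = -11$ ($d = -3 - 8 = -11$)
$K{\left(l,Y \right)} = -22$ ($K{\left(l,Y \right)} = 2 \left(-11\right) = -22$)
$K^{2}{\left(c,h \right)} = \left(-22\right)^{2} = 484$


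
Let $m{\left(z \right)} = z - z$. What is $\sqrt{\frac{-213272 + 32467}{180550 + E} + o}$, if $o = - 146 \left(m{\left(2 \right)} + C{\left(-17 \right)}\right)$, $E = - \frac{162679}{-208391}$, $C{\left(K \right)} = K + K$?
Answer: $\frac{\sqrt{780653481678754907965081}}{12541719243} \approx 70.449$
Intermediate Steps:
$C{\left(K \right)} = 2 K$
$E = \frac{162679}{208391}$ ($E = \left(-162679\right) \left(- \frac{1}{208391}\right) = \frac{162679}{208391} \approx 0.78064$)
$m{\left(z \right)} = 0$
$o = 4964$ ($o = - 146 \left(0 + 2 \left(-17\right)\right) = - 146 \left(0 - 34\right) = \left(-146\right) \left(-34\right) = 4964$)
$\sqrt{\frac{-213272 + 32467}{180550 + E} + o} = \sqrt{\frac{-213272 + 32467}{180550 + \frac{162679}{208391}} + 4964} = \sqrt{- \frac{180805}{\frac{37625157729}{208391}} + 4964} = \sqrt{\left(-180805\right) \frac{208391}{37625157729} + 4964} = \sqrt{- \frac{37678134755}{37625157729} + 4964} = \sqrt{\frac{186733604832001}{37625157729}} = \frac{\sqrt{780653481678754907965081}}{12541719243}$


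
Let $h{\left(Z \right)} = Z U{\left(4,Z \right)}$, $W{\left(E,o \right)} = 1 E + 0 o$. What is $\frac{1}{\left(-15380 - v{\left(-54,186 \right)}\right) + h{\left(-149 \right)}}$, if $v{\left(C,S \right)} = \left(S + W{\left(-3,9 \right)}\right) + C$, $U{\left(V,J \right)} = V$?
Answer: $- \frac{1}{16105} \approx -6.2093 \cdot 10^{-5}$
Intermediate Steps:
$W{\left(E,o \right)} = E$ ($W{\left(E,o \right)} = E + 0 = E$)
$v{\left(C,S \right)} = -3 + C + S$ ($v{\left(C,S \right)} = \left(S - 3\right) + C = \left(-3 + S\right) + C = -3 + C + S$)
$h{\left(Z \right)} = 4 Z$ ($h{\left(Z \right)} = Z 4 = 4 Z$)
$\frac{1}{\left(-15380 - v{\left(-54,186 \right)}\right) + h{\left(-149 \right)}} = \frac{1}{\left(-15380 - \left(-3 - 54 + 186\right)\right) + 4 \left(-149\right)} = \frac{1}{\left(-15380 - 129\right) - 596} = \frac{1}{-15509 - 596} = \frac{1}{-16105} = - \frac{1}{16105}$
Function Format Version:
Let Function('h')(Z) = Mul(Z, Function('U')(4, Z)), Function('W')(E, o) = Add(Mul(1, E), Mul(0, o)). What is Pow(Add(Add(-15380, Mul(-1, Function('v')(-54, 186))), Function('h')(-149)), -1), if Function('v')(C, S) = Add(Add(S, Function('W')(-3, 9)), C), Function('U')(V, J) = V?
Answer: Rational(-1, 16105) ≈ -6.2093e-5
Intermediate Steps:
Function('W')(E, o) = E (Function('W')(E, o) = Add(E, 0) = E)
Function('v')(C, S) = Add(-3, C, S) (Function('v')(C, S) = Add(Add(S, -3), C) = Add(Add(-3, S), C) = Add(-3, C, S))
Function('h')(Z) = Mul(4, Z) (Function('h')(Z) = Mul(Z, 4) = Mul(4, Z))
Pow(Add(Add(-15380, Mul(-1, Function('v')(-54, 186))), Function('h')(-149)), -1) = Pow(Add(Add(-15380, Mul(-1, Add(-3, -54, 186))), Mul(4, -149)), -1) = Pow(Add(Add(-15380, Mul(-1, 129)), -596), -1) = Pow(Add(Add(-15380, -129), -596), -1) = Pow(Add(-15509, -596), -1) = Pow(-16105, -1) = Rational(-1, 16105)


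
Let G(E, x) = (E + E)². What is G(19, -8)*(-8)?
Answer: -11552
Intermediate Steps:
G(E, x) = 4*E² (G(E, x) = (2*E)² = 4*E²)
G(19, -8)*(-8) = (4*19²)*(-8) = (4*361)*(-8) = 1444*(-8) = -11552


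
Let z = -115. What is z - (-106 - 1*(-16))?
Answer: -25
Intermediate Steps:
z - (-106 - 1*(-16)) = -115 - (-106 - 1*(-16)) = -115 - (-106 + 16) = -115 - 1*(-90) = -115 + 90 = -25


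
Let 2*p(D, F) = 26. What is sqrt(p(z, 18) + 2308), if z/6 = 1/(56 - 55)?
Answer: sqrt(2321) ≈ 48.177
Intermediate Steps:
z = 6 (z = 6/(56 - 55) = 6/1 = 6*1 = 6)
p(D, F) = 13 (p(D, F) = (1/2)*26 = 13)
sqrt(p(z, 18) + 2308) = sqrt(13 + 2308) = sqrt(2321)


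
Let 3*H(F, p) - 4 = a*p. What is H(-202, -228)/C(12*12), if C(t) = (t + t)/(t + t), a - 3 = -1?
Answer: -452/3 ≈ -150.67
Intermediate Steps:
a = 2 (a = 3 - 1 = 2)
C(t) = 1 (C(t) = (2*t)/((2*t)) = (2*t)*(1/(2*t)) = 1)
H(F, p) = 4/3 + 2*p/3 (H(F, p) = 4/3 + (2*p)/3 = 4/3 + 2*p/3)
H(-202, -228)/C(12*12) = (4/3 + (2/3)*(-228))/1 = (4/3 - 152)*1 = -452/3*1 = -452/3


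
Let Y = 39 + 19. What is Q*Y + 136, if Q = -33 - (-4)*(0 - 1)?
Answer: -2010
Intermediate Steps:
Y = 58
Q = -37 (Q = -33 - (-4)*(-1) = -33 - 1*4 = -33 - 4 = -37)
Q*Y + 136 = -37*58 + 136 = -2146 + 136 = -2010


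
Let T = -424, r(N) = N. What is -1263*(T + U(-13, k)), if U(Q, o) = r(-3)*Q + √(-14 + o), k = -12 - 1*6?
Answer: 486255 - 5052*I*√2 ≈ 4.8626e+5 - 7144.6*I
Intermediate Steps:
k = -18 (k = -12 - 6 = -18)
U(Q, o) = √(-14 + o) - 3*Q (U(Q, o) = -3*Q + √(-14 + o) = √(-14 + o) - 3*Q)
-1263*(T + U(-13, k)) = -1263*(-424 + (√(-14 - 18) - 3*(-13))) = -1263*(-424 + (√(-32) + 39)) = -1263*(-424 + (4*I*√2 + 39)) = -1263*(-424 + (39 + 4*I*√2)) = -1263*(-385 + 4*I*√2) = 486255 - 5052*I*√2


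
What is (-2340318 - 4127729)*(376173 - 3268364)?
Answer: 18706827320977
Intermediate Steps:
(-2340318 - 4127729)*(376173 - 3268364) = -6468047*(-2892191) = 18706827320977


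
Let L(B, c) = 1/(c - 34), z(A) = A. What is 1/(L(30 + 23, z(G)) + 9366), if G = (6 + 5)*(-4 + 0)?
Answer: 78/730547 ≈ 0.00010677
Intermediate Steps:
G = -44 (G = 11*(-4) = -44)
L(B, c) = 1/(-34 + c)
1/(L(30 + 23, z(G)) + 9366) = 1/(1/(-34 - 44) + 9366) = 1/(1/(-78) + 9366) = 1/(-1/78 + 9366) = 1/(730547/78) = 78/730547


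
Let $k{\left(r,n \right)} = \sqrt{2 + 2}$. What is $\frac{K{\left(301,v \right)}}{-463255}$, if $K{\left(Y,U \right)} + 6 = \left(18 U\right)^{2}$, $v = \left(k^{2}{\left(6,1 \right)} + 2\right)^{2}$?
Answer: $- \frac{419898}{463255} \approx -0.90641$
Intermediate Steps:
$k{\left(r,n \right)} = 2$ ($k{\left(r,n \right)} = \sqrt{4} = 2$)
$v = 36$ ($v = \left(2^{2} + 2\right)^{2} = \left(4 + 2\right)^{2} = 6^{2} = 36$)
$K{\left(Y,U \right)} = -6 + 324 U^{2}$ ($K{\left(Y,U \right)} = -6 + \left(18 U\right)^{2} = -6 + 324 U^{2}$)
$\frac{K{\left(301,v \right)}}{-463255} = \frac{-6 + 324 \cdot 36^{2}}{-463255} = \left(-6 + 324 \cdot 1296\right) \left(- \frac{1}{463255}\right) = \left(-6 + 419904\right) \left(- \frac{1}{463255}\right) = 419898 \left(- \frac{1}{463255}\right) = - \frac{419898}{463255}$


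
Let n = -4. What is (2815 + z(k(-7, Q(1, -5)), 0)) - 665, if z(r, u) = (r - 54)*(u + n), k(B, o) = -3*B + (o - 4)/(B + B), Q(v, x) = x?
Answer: 15956/7 ≈ 2279.4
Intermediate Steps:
k(B, o) = -3*B + (-4 + o)/(2*B) (k(B, o) = -3*B + (-4 + o)/((2*B)) = -3*B + (-4 + o)*(1/(2*B)) = -3*B + (-4 + o)/(2*B))
z(r, u) = (-54 + r)*(-4 + u) (z(r, u) = (r - 54)*(u - 4) = (-54 + r)*(-4 + u))
(2815 + z(k(-7, Q(1, -5)), 0)) - 665 = (2815 + (216 - 54*0 - 2*(-4 - 5 - 6*(-7)²)/(-7) + ((½)*(-4 - 5 - 6*(-7)²)/(-7))*0)) - 665 = (2815 + (216 + 0 - 2*(-1)*(-4 - 5 - 6*49)/7 + ((½)*(-⅐)*(-4 - 5 - 6*49))*0)) - 665 = (2815 + (216 + 0 - 2*(-1)*(-4 - 5 - 294)/7 + ((½)*(-⅐)*(-4 - 5 - 294))*0)) - 665 = (2815 + (216 + 0 - 2*(-1)*(-303)/7 + ((½)*(-⅐)*(-303))*0)) - 665 = (2815 + (216 + 0 - 4*303/14 + (303/14)*0)) - 665 = (2815 + (216 + 0 - 606/7 + 0)) - 665 = (2815 + 906/7) - 665 = 20611/7 - 665 = 15956/7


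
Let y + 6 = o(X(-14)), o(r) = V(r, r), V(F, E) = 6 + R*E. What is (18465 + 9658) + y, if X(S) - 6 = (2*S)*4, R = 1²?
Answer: 28017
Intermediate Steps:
R = 1
X(S) = 6 + 8*S (X(S) = 6 + (2*S)*4 = 6 + 8*S)
V(F, E) = 6 + E (V(F, E) = 6 + 1*E = 6 + E)
o(r) = 6 + r
y = -106 (y = -6 + (6 + (6 + 8*(-14))) = -6 + (6 + (6 - 112)) = -6 + (6 - 106) = -6 - 100 = -106)
(18465 + 9658) + y = (18465 + 9658) - 106 = 28123 - 106 = 28017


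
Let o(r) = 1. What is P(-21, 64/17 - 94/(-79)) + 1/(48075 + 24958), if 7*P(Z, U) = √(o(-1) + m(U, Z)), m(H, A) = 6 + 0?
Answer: 1/73033 + √7/7 ≈ 0.37798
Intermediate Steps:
m(H, A) = 6
P(Z, U) = √7/7 (P(Z, U) = √(1 + 6)/7 = √7/7)
P(-21, 64/17 - 94/(-79)) + 1/(48075 + 24958) = √7/7 + 1/(48075 + 24958) = √7/7 + 1/73033 = 1/73033 + √7/7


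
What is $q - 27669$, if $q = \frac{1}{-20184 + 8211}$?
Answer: $- \frac{331280938}{11973} \approx -27669.0$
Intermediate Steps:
$q = - \frac{1}{11973}$ ($q = \frac{1}{-11973} = - \frac{1}{11973} \approx -8.3521 \cdot 10^{-5}$)
$q - 27669 = - \frac{1}{11973} - 27669 = - \frac{331280938}{11973}$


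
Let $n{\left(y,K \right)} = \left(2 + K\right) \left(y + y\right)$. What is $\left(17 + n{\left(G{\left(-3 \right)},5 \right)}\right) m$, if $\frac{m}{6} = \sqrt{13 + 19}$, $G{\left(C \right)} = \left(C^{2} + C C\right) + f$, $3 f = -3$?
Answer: $6120 \sqrt{2} \approx 8655.0$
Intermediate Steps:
$f = -1$ ($f = \frac{1}{3} \left(-3\right) = -1$)
$G{\left(C \right)} = -1 + 2 C^{2}$ ($G{\left(C \right)} = \left(C^{2} + C C\right) - 1 = \left(C^{2} + C^{2}\right) - 1 = 2 C^{2} - 1 = -1 + 2 C^{2}$)
$m = 24 \sqrt{2}$ ($m = 6 \sqrt{13 + 19} = 6 \sqrt{32} = 6 \cdot 4 \sqrt{2} = 24 \sqrt{2} \approx 33.941$)
$n{\left(y,K \right)} = 2 y \left(2 + K\right)$ ($n{\left(y,K \right)} = \left(2 + K\right) 2 y = 2 y \left(2 + K\right)$)
$\left(17 + n{\left(G{\left(-3 \right)},5 \right)}\right) m = \left(17 + 2 \left(-1 + 2 \left(-3\right)^{2}\right) \left(2 + 5\right)\right) 24 \sqrt{2} = \left(17 + 2 \left(-1 + 2 \cdot 9\right) 7\right) 24 \sqrt{2} = \left(17 + 2 \left(-1 + 18\right) 7\right) 24 \sqrt{2} = \left(17 + 2 \cdot 17 \cdot 7\right) 24 \sqrt{2} = \left(17 + 238\right) 24 \sqrt{2} = 255 \cdot 24 \sqrt{2} = 6120 \sqrt{2}$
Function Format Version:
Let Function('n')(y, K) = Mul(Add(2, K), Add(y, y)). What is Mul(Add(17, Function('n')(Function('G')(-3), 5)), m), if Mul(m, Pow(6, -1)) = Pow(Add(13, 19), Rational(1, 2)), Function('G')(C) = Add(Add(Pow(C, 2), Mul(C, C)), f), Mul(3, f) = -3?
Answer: Mul(6120, Pow(2, Rational(1, 2))) ≈ 8655.0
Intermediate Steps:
f = -1 (f = Mul(Rational(1, 3), -3) = -1)
Function('G')(C) = Add(-1, Mul(2, Pow(C, 2))) (Function('G')(C) = Add(Add(Pow(C, 2), Mul(C, C)), -1) = Add(Add(Pow(C, 2), Pow(C, 2)), -1) = Add(Mul(2, Pow(C, 2)), -1) = Add(-1, Mul(2, Pow(C, 2))))
m = Mul(24, Pow(2, Rational(1, 2))) (m = Mul(6, Pow(Add(13, 19), Rational(1, 2))) = Mul(6, Pow(32, Rational(1, 2))) = Mul(6, Mul(4, Pow(2, Rational(1, 2)))) = Mul(24, Pow(2, Rational(1, 2))) ≈ 33.941)
Function('n')(y, K) = Mul(2, y, Add(2, K)) (Function('n')(y, K) = Mul(Add(2, K), Mul(2, y)) = Mul(2, y, Add(2, K)))
Mul(Add(17, Function('n')(Function('G')(-3), 5)), m) = Mul(Add(17, Mul(2, Add(-1, Mul(2, Pow(-3, 2))), Add(2, 5))), Mul(24, Pow(2, Rational(1, 2)))) = Mul(Add(17, Mul(2, Add(-1, Mul(2, 9)), 7)), Mul(24, Pow(2, Rational(1, 2)))) = Mul(Add(17, Mul(2, Add(-1, 18), 7)), Mul(24, Pow(2, Rational(1, 2)))) = Mul(Add(17, Mul(2, 17, 7)), Mul(24, Pow(2, Rational(1, 2)))) = Mul(Add(17, 238), Mul(24, Pow(2, Rational(1, 2)))) = Mul(255, Mul(24, Pow(2, Rational(1, 2)))) = Mul(6120, Pow(2, Rational(1, 2)))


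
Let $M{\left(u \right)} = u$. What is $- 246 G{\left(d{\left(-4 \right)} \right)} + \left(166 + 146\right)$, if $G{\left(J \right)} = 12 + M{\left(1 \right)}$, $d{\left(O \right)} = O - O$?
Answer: $-2886$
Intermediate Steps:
$d{\left(O \right)} = 0$
$G{\left(J \right)} = 13$ ($G{\left(J \right)} = 12 + 1 = 13$)
$- 246 G{\left(d{\left(-4 \right)} \right)} + \left(166 + 146\right) = \left(-246\right) 13 + \left(166 + 146\right) = -3198 + 312 = -2886$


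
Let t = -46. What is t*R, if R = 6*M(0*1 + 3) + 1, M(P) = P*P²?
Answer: -7498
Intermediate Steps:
M(P) = P³
R = 163 (R = 6*(0*1 + 3)³ + 1 = 6*(0 + 3)³ + 1 = 6*3³ + 1 = 6*27 + 1 = 162 + 1 = 163)
t*R = -46*163 = -7498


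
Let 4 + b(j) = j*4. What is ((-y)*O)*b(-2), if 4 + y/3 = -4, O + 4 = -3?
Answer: 2016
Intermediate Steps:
O = -7 (O = -4 - 3 = -7)
y = -24 (y = -12 + 3*(-4) = -12 - 12 = -24)
b(j) = -4 + 4*j (b(j) = -4 + j*4 = -4 + 4*j)
((-y)*O)*b(-2) = (-1*(-24)*(-7))*(-4 + 4*(-2)) = (24*(-7))*(-4 - 8) = -168*(-12) = 2016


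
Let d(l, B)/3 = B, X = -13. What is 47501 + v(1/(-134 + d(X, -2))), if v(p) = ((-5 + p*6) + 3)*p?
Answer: 465509943/9800 ≈ 47501.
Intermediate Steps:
d(l, B) = 3*B
v(p) = p*(-2 + 6*p) (v(p) = ((-5 + 6*p) + 3)*p = (-2 + 6*p)*p = p*(-2 + 6*p))
47501 + v(1/(-134 + d(X, -2))) = 47501 + 2*(-1 + 3/(-134 + 3*(-2)))/(-134 + 3*(-2)) = 47501 + 2*(-1 + 3/(-134 - 6))/(-134 - 6) = 47501 + 2*(-1 + 3/(-140))/(-140) = 47501 + 2*(-1/140)*(-1 + 3*(-1/140)) = 47501 + 2*(-1/140)*(-1 - 3/140) = 47501 + 2*(-1/140)*(-143/140) = 47501 + 143/9800 = 465509943/9800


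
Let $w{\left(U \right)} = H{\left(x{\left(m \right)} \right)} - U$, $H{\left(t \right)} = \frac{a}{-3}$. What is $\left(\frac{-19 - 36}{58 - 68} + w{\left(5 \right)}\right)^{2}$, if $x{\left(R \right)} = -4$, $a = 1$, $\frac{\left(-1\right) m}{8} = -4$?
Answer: $\frac{1}{36} \approx 0.027778$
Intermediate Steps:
$m = 32$ ($m = \left(-8\right) \left(-4\right) = 32$)
$H{\left(t \right)} = - \frac{1}{3}$ ($H{\left(t \right)} = 1 \frac{1}{-3} = 1 \left(- \frac{1}{3}\right) = - \frac{1}{3}$)
$w{\left(U \right)} = - \frac{1}{3} - U$
$\left(\frac{-19 - 36}{58 - 68} + w{\left(5 \right)}\right)^{2} = \left(\frac{-19 - 36}{58 - 68} - \frac{16}{3}\right)^{2} = \left(- \frac{55}{-10} - \frac{16}{3}\right)^{2} = \left(\left(-55\right) \left(- \frac{1}{10}\right) - \frac{16}{3}\right)^{2} = \left(\frac{11}{2} - \frac{16}{3}\right)^{2} = \left(\frac{1}{6}\right)^{2} = \frac{1}{36}$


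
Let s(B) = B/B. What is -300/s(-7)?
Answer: -300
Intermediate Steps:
s(B) = 1
-300/s(-7) = -300/1 = -300*1 = -300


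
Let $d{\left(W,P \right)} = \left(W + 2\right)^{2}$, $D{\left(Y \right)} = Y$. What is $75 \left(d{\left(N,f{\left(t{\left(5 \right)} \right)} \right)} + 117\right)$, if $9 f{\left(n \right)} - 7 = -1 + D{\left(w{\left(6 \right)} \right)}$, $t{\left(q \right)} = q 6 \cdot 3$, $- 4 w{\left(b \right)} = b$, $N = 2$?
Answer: $9975$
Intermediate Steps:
$w{\left(b \right)} = - \frac{b}{4}$
$t{\left(q \right)} = 18 q$ ($t{\left(q \right)} = 6 q 3 = 18 q$)
$f{\left(n \right)} = \frac{1}{2}$ ($f{\left(n \right)} = \frac{7}{9} + \frac{-1 - \frac{3}{2}}{9} = \frac{7}{9} + \frac{1}{9} \left(- \frac{5}{2}\right) = \frac{7}{9} - \frac{5}{18} = \frac{1}{2}$)
$d{\left(W,P \right)} = \left(2 + W\right)^{2}$
$75 \left(d{\left(N,f{\left(t{\left(5 \right)} \right)} \right)} + 117\right) = 75 \left(\left(2 + 2\right)^{2} + 117\right) = 75 \left(4^{2} + 117\right) = 75 \left(16 + 117\right) = 75 \cdot 133 = 9975$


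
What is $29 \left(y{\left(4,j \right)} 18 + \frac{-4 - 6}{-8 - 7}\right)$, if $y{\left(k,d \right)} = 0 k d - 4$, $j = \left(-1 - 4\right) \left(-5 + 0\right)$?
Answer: $- \frac{6206}{3} \approx -2068.7$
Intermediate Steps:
$j = 25$ ($j = \left(-5\right) \left(-5\right) = 25$)
$y{\left(k,d \right)} = -4$ ($y{\left(k,d \right)} = 0 d - 4 = 0 - 4 = -4$)
$29 \left(y{\left(4,j \right)} 18 + \frac{-4 - 6}{-8 - 7}\right) = 29 \left(\left(-4\right) 18 + \frac{-4 - 6}{-8 - 7}\right) = 29 \left(-72 - \frac{10}{-15}\right) = 29 \left(-72 - - \frac{2}{3}\right) = 29 \left(-72 + \frac{2}{3}\right) = 29 \left(- \frac{214}{3}\right) = - \frac{6206}{3}$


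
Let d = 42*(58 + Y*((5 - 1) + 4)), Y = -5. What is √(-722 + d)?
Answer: √34 ≈ 5.8309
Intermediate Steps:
d = 756 (d = 42*(58 - 5*((5 - 1) + 4)) = 42*(58 - 5*(4 + 4)) = 42*(58 - 5*8) = 42*(58 - 40) = 42*18 = 756)
√(-722 + d) = √(-722 + 756) = √34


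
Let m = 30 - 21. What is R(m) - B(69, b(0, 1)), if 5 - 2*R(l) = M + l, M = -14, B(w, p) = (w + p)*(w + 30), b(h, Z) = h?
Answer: -6826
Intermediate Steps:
B(w, p) = (30 + w)*(p + w) (B(w, p) = (p + w)*(30 + w) = (30 + w)*(p + w))
m = 9
R(l) = 19/2 - l/2 (R(l) = 5/2 - (-14 + l)/2 = 5/2 + (7 - l/2) = 19/2 - l/2)
R(m) - B(69, b(0, 1)) = (19/2 - ½*9) - (69² + 30*0 + 30*69 + 0*69) = (19/2 - 9/2) - (4761 + 0 + 2070 + 0) = 5 - 1*6831 = 5 - 6831 = -6826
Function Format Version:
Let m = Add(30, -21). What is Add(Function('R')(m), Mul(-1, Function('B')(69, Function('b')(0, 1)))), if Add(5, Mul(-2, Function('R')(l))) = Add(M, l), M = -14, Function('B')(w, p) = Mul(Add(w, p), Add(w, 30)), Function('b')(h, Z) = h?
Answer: -6826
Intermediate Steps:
Function('B')(w, p) = Mul(Add(30, w), Add(p, w)) (Function('B')(w, p) = Mul(Add(p, w), Add(30, w)) = Mul(Add(30, w), Add(p, w)))
m = 9
Function('R')(l) = Add(Rational(19, 2), Mul(Rational(-1, 2), l)) (Function('R')(l) = Add(Rational(5, 2), Mul(Rational(-1, 2), Add(-14, l))) = Add(Rational(5, 2), Add(7, Mul(Rational(-1, 2), l))) = Add(Rational(19, 2), Mul(Rational(-1, 2), l)))
Add(Function('R')(m), Mul(-1, Function('B')(69, Function('b')(0, 1)))) = Add(Add(Rational(19, 2), Mul(Rational(-1, 2), 9)), Mul(-1, Add(Pow(69, 2), Mul(30, 0), Mul(30, 69), Mul(0, 69)))) = Add(Add(Rational(19, 2), Rational(-9, 2)), Mul(-1, Add(4761, 0, 2070, 0))) = Add(5, Mul(-1, 6831)) = Add(5, -6831) = -6826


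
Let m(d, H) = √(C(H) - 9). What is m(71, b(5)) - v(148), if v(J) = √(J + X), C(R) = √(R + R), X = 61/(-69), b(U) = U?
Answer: -√700419/69 + I*√(9 - √10) ≈ -12.129 + 2.4161*I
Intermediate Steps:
X = -61/69 (X = 61*(-1/69) = -61/69 ≈ -0.88406)
C(R) = √2*√R (C(R) = √(2*R) = √2*√R)
v(J) = √(-61/69 + J) (v(J) = √(J - 61/69) = √(-61/69 + J))
m(d, H) = √(-9 + √2*√H) (m(d, H) = √(√2*√H - 9) = √(-9 + √2*√H))
m(71, b(5)) - v(148) = √(-9 + √2*√5) - √(-4209 + 4761*148)/69 = √(-9 + √10) - √(-4209 + 704628)/69 = √(-9 + √10) - √700419/69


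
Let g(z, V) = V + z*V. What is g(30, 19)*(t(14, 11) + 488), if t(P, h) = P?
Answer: 295678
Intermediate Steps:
g(z, V) = V + V*z
g(30, 19)*(t(14, 11) + 488) = (19*(1 + 30))*(14 + 488) = (19*31)*502 = 589*502 = 295678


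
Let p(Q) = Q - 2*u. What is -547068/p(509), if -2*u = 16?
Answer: -182356/175 ≈ -1042.0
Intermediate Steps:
u = -8 (u = -½*16 = -8)
p(Q) = 16 + Q (p(Q) = Q - 2*(-8) = Q + 16 = 16 + Q)
-547068/p(509) = -547068/(16 + 509) = -547068/525 = -547068*1/525 = -182356/175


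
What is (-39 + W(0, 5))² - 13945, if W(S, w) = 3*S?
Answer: -12424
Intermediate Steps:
(-39 + W(0, 5))² - 13945 = (-39 + 3*0)² - 13945 = (-39 + 0)² - 13945 = (-39)² - 13945 = 1521 - 13945 = -12424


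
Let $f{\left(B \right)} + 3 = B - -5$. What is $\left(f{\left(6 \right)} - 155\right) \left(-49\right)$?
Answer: $7203$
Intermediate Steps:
$f{\left(B \right)} = 2 + B$ ($f{\left(B \right)} = -3 + \left(B - -5\right) = -3 + \left(B + 5\right) = -3 + \left(5 + B\right) = 2 + B$)
$\left(f{\left(6 \right)} - 155\right) \left(-49\right) = \left(\left(2 + 6\right) - 155\right) \left(-49\right) = \left(8 - 155\right) \left(-49\right) = \left(-147\right) \left(-49\right) = 7203$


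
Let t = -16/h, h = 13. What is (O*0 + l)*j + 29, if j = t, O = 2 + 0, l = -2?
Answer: 409/13 ≈ 31.462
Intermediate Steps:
O = 2
t = -16/13 ≈ -1.2308
j = -16/13 ≈ -1.2308
(O*0 + l)*j + 29 = (2*0 - 2)*(-16/13) + 29 = (0 - 2)*(-16/13) + 29 = -2*(-16/13) + 29 = 32/13 + 29 = 409/13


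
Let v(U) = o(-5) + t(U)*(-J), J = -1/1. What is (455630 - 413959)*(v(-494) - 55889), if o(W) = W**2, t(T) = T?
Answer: -2348494218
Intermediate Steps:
J = -1 (J = -1*1 = -1)
v(U) = 25 + U (v(U) = (-5)**2 + U*(-1*(-1)) = 25 + U*1 = 25 + U)
(455630 - 413959)*(v(-494) - 55889) = (455630 - 413959)*((25 - 494) - 55889) = 41671*(-469 - 55889) = 41671*(-56358) = -2348494218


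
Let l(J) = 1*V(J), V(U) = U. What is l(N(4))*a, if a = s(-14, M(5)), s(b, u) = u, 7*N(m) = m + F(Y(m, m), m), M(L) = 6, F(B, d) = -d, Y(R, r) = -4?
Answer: 0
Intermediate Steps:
N(m) = 0 (N(m) = (m - m)/7 = (⅐)*0 = 0)
l(J) = J (l(J) = 1*J = J)
a = 6
l(N(4))*a = 0*6 = 0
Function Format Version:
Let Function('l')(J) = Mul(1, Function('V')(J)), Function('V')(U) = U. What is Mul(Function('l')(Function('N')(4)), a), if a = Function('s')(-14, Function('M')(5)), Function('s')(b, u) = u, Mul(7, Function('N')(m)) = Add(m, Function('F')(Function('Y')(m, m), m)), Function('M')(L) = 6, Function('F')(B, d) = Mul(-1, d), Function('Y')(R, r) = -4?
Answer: 0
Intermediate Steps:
Function('N')(m) = 0 (Function('N')(m) = Mul(Rational(1, 7), Add(m, Mul(-1, m))) = Mul(Rational(1, 7), 0) = 0)
Function('l')(J) = J (Function('l')(J) = Mul(1, J) = J)
a = 6
Mul(Function('l')(Function('N')(4)), a) = Mul(0, 6) = 0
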